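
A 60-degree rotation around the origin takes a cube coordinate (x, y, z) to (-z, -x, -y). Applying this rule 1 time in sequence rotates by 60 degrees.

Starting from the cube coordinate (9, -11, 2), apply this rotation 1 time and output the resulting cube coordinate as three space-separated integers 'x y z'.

Start: (9, -11, 2)
Step 1: (9, -11, 2) -> (-(2), -(9), -(-11)) = (-2, -9, 11)

Answer: -2 -9 11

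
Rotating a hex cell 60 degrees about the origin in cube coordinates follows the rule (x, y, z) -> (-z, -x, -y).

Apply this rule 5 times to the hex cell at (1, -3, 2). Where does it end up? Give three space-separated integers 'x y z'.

Start: (1, -3, 2)
Step 1: (1, -3, 2) -> (-(2), -(1), -(-3)) = (-2, -1, 3)
Step 2: (-2, -1, 3) -> (-(3), -(-2), -(-1)) = (-3, 2, 1)
Step 3: (-3, 2, 1) -> (-(1), -(-3), -(2)) = (-1, 3, -2)
Step 4: (-1, 3, -2) -> (-(-2), -(-1), -(3)) = (2, 1, -3)
Step 5: (2, 1, -3) -> (-(-3), -(2), -(1)) = (3, -2, -1)

Answer: 3 -2 -1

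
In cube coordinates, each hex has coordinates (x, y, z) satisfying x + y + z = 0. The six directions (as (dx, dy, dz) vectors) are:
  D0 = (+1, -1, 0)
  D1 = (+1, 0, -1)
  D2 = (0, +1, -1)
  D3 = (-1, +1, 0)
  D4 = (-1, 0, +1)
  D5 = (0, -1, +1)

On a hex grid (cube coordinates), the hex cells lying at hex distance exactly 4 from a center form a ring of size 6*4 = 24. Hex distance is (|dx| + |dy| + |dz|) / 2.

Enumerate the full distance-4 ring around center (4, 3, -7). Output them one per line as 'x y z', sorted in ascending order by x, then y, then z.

Walk ring at distance 4 from (4, 3, -7):
Start at center + D4*4 = (0, 3, -3)
  hex 0: (0, 3, -3)
  hex 1: (1, 2, -3)
  hex 2: (2, 1, -3)
  hex 3: (3, 0, -3)
  hex 4: (4, -1, -3)
  hex 5: (5, -1, -4)
  hex 6: (6, -1, -5)
  hex 7: (7, -1, -6)
  hex 8: (8, -1, -7)
  hex 9: (8, 0, -8)
  hex 10: (8, 1, -9)
  hex 11: (8, 2, -10)
  hex 12: (8, 3, -11)
  hex 13: (7, 4, -11)
  hex 14: (6, 5, -11)
  hex 15: (5, 6, -11)
  hex 16: (4, 7, -11)
  hex 17: (3, 7, -10)
  hex 18: (2, 7, -9)
  hex 19: (1, 7, -8)
  hex 20: (0, 7, -7)
  hex 21: (0, 6, -6)
  hex 22: (0, 5, -5)
  hex 23: (0, 4, -4)
Sorted: 24 hexes.

Answer: 0 3 -3
0 4 -4
0 5 -5
0 6 -6
0 7 -7
1 2 -3
1 7 -8
2 1 -3
2 7 -9
3 0 -3
3 7 -10
4 -1 -3
4 7 -11
5 -1 -4
5 6 -11
6 -1 -5
6 5 -11
7 -1 -6
7 4 -11
8 -1 -7
8 0 -8
8 1 -9
8 2 -10
8 3 -11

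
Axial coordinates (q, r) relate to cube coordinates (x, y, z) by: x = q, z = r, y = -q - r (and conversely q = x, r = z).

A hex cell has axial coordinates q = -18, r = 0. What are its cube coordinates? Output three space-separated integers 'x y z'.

x = q = -18
z = r = 0
y = -x - z = -(-18) - (0) = 18

Answer: -18 18 0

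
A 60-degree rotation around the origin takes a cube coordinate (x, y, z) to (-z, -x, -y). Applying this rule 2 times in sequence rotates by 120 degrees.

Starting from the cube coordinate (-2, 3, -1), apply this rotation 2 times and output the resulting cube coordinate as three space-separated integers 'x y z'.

Answer: 3 -1 -2

Derivation:
Start: (-2, 3, -1)
Step 1: (-2, 3, -1) -> (-(-1), -(-2), -(3)) = (1, 2, -3)
Step 2: (1, 2, -3) -> (-(-3), -(1), -(2)) = (3, -1, -2)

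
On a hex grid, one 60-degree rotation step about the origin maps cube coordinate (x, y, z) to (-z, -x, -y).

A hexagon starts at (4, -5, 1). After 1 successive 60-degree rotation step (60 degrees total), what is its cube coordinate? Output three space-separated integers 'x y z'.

Start: (4, -5, 1)
Step 1: (4, -5, 1) -> (-(1), -(4), -(-5)) = (-1, -4, 5)

Answer: -1 -4 5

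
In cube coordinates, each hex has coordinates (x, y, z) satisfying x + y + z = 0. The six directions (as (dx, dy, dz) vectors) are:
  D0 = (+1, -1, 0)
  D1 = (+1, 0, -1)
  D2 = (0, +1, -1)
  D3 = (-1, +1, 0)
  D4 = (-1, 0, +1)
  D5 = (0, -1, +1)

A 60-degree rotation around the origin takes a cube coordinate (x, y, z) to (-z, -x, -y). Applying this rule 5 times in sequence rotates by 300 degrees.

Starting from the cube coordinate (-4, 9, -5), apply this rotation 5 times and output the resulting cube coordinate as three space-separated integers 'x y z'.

Answer: -9 5 4

Derivation:
Start: (-4, 9, -5)
Step 1: (-4, 9, -5) -> (-(-5), -(-4), -(9)) = (5, 4, -9)
Step 2: (5, 4, -9) -> (-(-9), -(5), -(4)) = (9, -5, -4)
Step 3: (9, -5, -4) -> (-(-4), -(9), -(-5)) = (4, -9, 5)
Step 4: (4, -9, 5) -> (-(5), -(4), -(-9)) = (-5, -4, 9)
Step 5: (-5, -4, 9) -> (-(9), -(-5), -(-4)) = (-9, 5, 4)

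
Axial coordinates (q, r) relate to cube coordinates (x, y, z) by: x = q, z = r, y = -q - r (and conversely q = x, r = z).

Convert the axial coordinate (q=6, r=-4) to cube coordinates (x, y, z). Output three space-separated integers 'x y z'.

x = q = 6
z = r = -4
y = -x - z = -(6) - (-4) = -2

Answer: 6 -2 -4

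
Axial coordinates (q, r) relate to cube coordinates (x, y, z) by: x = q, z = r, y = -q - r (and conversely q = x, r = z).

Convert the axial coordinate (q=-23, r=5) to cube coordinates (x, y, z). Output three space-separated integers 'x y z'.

x = q = -23
z = r = 5
y = -x - z = -(-23) - (5) = 18

Answer: -23 18 5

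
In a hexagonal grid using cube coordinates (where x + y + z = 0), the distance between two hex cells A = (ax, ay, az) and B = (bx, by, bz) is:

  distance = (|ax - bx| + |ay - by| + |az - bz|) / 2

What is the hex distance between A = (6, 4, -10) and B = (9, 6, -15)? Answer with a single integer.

Answer: 5

Derivation:
|ax - bx| = |6 - 9| = 3
|ay - by| = |4 - 6| = 2
|az - bz| = |-10 - (-15)| = 5
distance = (3 + 2 + 5) / 2 = 10 / 2 = 5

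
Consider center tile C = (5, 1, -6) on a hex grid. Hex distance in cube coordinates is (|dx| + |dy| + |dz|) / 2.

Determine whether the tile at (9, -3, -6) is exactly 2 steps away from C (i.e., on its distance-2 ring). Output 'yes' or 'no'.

Answer: no

Derivation:
|px - cx| = |9 - 5| = 4
|py - cy| = |-3 - 1| = 4
|pz - cz| = |-6 - (-6)| = 0
distance = (4+4+0)/2 = 8/2 = 4
radius = 2; distance != radius -> no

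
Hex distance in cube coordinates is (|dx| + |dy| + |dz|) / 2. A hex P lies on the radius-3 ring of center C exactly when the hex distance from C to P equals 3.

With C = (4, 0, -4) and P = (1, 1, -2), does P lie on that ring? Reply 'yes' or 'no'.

|px - cx| = |1 - 4| = 3
|py - cy| = |1 - 0| = 1
|pz - cz| = |-2 - (-4)| = 2
distance = (3+1+2)/2 = 6/2 = 3
radius = 3; distance == radius -> yes

Answer: yes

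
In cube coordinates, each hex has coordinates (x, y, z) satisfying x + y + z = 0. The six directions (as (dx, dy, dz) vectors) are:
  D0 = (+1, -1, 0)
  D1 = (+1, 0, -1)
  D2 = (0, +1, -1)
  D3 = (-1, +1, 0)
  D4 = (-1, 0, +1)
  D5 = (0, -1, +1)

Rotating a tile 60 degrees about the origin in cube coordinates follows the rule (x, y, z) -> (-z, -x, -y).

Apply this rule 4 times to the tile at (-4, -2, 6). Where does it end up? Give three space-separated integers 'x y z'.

Answer: 6 -4 -2

Derivation:
Start: (-4, -2, 6)
Step 1: (-4, -2, 6) -> (-(6), -(-4), -(-2)) = (-6, 4, 2)
Step 2: (-6, 4, 2) -> (-(2), -(-6), -(4)) = (-2, 6, -4)
Step 3: (-2, 6, -4) -> (-(-4), -(-2), -(6)) = (4, 2, -6)
Step 4: (4, 2, -6) -> (-(-6), -(4), -(2)) = (6, -4, -2)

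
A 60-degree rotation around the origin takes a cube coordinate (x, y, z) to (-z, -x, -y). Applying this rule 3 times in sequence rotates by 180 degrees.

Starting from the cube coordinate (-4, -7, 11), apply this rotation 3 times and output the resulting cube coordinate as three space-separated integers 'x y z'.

Start: (-4, -7, 11)
Step 1: (-4, -7, 11) -> (-(11), -(-4), -(-7)) = (-11, 4, 7)
Step 2: (-11, 4, 7) -> (-(7), -(-11), -(4)) = (-7, 11, -4)
Step 3: (-7, 11, -4) -> (-(-4), -(-7), -(11)) = (4, 7, -11)

Answer: 4 7 -11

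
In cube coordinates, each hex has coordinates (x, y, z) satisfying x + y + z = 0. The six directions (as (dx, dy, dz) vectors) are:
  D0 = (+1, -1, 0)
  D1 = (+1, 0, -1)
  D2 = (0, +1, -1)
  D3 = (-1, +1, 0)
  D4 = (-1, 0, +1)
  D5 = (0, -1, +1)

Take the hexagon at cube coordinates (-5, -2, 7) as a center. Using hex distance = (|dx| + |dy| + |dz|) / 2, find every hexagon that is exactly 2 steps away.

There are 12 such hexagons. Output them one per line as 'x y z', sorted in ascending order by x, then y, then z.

Answer: -7 -2 9
-7 -1 8
-7 0 7
-6 -3 9
-6 0 6
-5 -4 9
-5 0 5
-4 -4 8
-4 -1 5
-3 -4 7
-3 -3 6
-3 -2 5

Derivation:
Walk ring at distance 2 from (-5, -2, 7):
Start at center + D4*2 = (-7, -2, 9)
  hex 0: (-7, -2, 9)
  hex 1: (-6, -3, 9)
  hex 2: (-5, -4, 9)
  hex 3: (-4, -4, 8)
  hex 4: (-3, -4, 7)
  hex 5: (-3, -3, 6)
  hex 6: (-3, -2, 5)
  hex 7: (-4, -1, 5)
  hex 8: (-5, 0, 5)
  hex 9: (-6, 0, 6)
  hex 10: (-7, 0, 7)
  hex 11: (-7, -1, 8)
Sorted: 12 hexes.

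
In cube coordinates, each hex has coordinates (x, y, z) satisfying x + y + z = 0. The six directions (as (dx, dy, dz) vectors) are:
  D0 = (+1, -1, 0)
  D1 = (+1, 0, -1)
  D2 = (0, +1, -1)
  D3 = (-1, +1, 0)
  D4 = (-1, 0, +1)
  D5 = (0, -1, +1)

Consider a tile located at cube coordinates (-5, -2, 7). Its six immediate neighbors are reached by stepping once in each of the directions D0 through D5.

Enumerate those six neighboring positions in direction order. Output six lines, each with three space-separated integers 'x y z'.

Answer: -4 -3 7
-4 -2 6
-5 -1 6
-6 -1 7
-6 -2 8
-5 -3 8

Derivation:
Center: (-5, -2, 7). Add each direction:
  D0: (-5, -2, 7) + (1, -1, 0) = (-4, -3, 7)
  D1: (-5, -2, 7) + (1, 0, -1) = (-4, -2, 6)
  D2: (-5, -2, 7) + (0, 1, -1) = (-5, -1, 6)
  D3: (-5, -2, 7) + (-1, 1, 0) = (-6, -1, 7)
  D4: (-5, -2, 7) + (-1, 0, 1) = (-6, -2, 8)
  D5: (-5, -2, 7) + (0, -1, 1) = (-5, -3, 8)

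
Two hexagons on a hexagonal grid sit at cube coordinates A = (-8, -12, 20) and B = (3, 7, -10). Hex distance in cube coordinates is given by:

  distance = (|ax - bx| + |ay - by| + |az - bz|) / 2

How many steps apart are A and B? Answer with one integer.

Answer: 30

Derivation:
|ax - bx| = |-8 - 3| = 11
|ay - by| = |-12 - 7| = 19
|az - bz| = |20 - (-10)| = 30
distance = (11 + 19 + 30) / 2 = 60 / 2 = 30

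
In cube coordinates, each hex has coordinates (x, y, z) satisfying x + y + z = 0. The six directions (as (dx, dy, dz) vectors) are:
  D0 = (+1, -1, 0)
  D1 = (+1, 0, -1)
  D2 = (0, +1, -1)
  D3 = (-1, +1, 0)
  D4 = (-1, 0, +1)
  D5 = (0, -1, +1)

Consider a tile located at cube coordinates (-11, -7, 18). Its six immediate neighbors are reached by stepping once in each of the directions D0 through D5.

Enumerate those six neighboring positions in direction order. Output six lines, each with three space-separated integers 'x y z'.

Answer: -10 -8 18
-10 -7 17
-11 -6 17
-12 -6 18
-12 -7 19
-11 -8 19

Derivation:
Center: (-11, -7, 18). Add each direction:
  D0: (-11, -7, 18) + (1, -1, 0) = (-10, -8, 18)
  D1: (-11, -7, 18) + (1, 0, -1) = (-10, -7, 17)
  D2: (-11, -7, 18) + (0, 1, -1) = (-11, -6, 17)
  D3: (-11, -7, 18) + (-1, 1, 0) = (-12, -6, 18)
  D4: (-11, -7, 18) + (-1, 0, 1) = (-12, -7, 19)
  D5: (-11, -7, 18) + (0, -1, 1) = (-11, -8, 19)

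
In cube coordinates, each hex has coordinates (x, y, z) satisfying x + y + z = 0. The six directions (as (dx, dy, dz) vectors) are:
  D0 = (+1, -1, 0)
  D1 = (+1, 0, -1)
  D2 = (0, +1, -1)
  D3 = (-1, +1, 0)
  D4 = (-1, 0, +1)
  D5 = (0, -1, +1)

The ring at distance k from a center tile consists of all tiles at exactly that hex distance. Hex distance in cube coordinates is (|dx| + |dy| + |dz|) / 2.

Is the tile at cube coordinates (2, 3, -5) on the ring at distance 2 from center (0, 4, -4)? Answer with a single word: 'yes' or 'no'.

Answer: yes

Derivation:
|px - cx| = |2 - 0| = 2
|py - cy| = |3 - 4| = 1
|pz - cz| = |-5 - (-4)| = 1
distance = (2+1+1)/2 = 4/2 = 2
radius = 2; distance == radius -> yes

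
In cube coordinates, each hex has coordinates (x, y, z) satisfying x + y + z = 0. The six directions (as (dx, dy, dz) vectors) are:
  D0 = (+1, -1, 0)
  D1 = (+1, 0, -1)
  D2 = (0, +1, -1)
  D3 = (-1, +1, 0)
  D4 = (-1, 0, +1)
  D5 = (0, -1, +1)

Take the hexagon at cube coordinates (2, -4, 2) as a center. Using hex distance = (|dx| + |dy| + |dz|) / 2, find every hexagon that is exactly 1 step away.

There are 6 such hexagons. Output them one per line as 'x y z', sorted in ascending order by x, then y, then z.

Answer: 1 -4 3
1 -3 2
2 -5 3
2 -3 1
3 -5 2
3 -4 1

Derivation:
Walk ring at distance 1 from (2, -4, 2):
Start at center + D4*1 = (1, -4, 3)
  hex 0: (1, -4, 3)
  hex 1: (2, -5, 3)
  hex 2: (3, -5, 2)
  hex 3: (3, -4, 1)
  hex 4: (2, -3, 1)
  hex 5: (1, -3, 2)
Sorted: 6 hexes.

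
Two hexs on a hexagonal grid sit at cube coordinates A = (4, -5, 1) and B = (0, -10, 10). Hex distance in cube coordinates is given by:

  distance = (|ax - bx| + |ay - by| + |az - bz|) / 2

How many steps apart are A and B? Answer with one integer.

|ax - bx| = |4 - 0| = 4
|ay - by| = |-5 - (-10)| = 5
|az - bz| = |1 - 10| = 9
distance = (4 + 5 + 9) / 2 = 18 / 2 = 9

Answer: 9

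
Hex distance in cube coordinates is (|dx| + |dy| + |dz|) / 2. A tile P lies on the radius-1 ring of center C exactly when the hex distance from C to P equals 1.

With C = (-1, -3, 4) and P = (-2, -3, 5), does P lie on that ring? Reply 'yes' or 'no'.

Answer: yes

Derivation:
|px - cx| = |-2 - (-1)| = 1
|py - cy| = |-3 - (-3)| = 0
|pz - cz| = |5 - 4| = 1
distance = (1+0+1)/2 = 2/2 = 1
radius = 1; distance == radius -> yes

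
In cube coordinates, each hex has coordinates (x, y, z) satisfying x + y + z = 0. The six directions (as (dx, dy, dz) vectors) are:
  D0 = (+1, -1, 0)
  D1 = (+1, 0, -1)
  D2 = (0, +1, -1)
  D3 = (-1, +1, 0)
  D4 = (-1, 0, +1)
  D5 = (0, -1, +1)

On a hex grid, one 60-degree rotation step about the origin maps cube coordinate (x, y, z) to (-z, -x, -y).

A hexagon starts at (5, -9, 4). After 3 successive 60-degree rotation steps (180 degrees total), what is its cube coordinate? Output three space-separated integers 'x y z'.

Start: (5, -9, 4)
Step 1: (5, -9, 4) -> (-(4), -(5), -(-9)) = (-4, -5, 9)
Step 2: (-4, -5, 9) -> (-(9), -(-4), -(-5)) = (-9, 4, 5)
Step 3: (-9, 4, 5) -> (-(5), -(-9), -(4)) = (-5, 9, -4)

Answer: -5 9 -4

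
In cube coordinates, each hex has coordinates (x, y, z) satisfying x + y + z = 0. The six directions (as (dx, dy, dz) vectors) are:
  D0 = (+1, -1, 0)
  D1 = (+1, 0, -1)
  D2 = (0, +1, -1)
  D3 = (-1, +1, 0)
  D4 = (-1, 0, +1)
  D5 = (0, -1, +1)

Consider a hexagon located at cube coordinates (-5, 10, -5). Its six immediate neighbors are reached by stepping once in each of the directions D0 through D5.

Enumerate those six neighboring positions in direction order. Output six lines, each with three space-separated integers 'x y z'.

Answer: -4 9 -5
-4 10 -6
-5 11 -6
-6 11 -5
-6 10 -4
-5 9 -4

Derivation:
Center: (-5, 10, -5). Add each direction:
  D0: (-5, 10, -5) + (1, -1, 0) = (-4, 9, -5)
  D1: (-5, 10, -5) + (1, 0, -1) = (-4, 10, -6)
  D2: (-5, 10, -5) + (0, 1, -1) = (-5, 11, -6)
  D3: (-5, 10, -5) + (-1, 1, 0) = (-6, 11, -5)
  D4: (-5, 10, -5) + (-1, 0, 1) = (-6, 10, -4)
  D5: (-5, 10, -5) + (0, -1, 1) = (-5, 9, -4)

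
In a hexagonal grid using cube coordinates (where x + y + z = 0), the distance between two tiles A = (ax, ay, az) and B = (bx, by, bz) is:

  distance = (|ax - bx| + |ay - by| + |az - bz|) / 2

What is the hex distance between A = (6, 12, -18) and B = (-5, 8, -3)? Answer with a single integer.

|ax - bx| = |6 - (-5)| = 11
|ay - by| = |12 - 8| = 4
|az - bz| = |-18 - (-3)| = 15
distance = (11 + 4 + 15) / 2 = 30 / 2 = 15

Answer: 15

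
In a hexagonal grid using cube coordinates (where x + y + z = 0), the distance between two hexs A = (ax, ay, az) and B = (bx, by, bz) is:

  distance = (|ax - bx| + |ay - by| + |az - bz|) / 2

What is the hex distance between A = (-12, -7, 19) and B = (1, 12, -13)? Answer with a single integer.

|ax - bx| = |-12 - 1| = 13
|ay - by| = |-7 - 12| = 19
|az - bz| = |19 - (-13)| = 32
distance = (13 + 19 + 32) / 2 = 64 / 2 = 32

Answer: 32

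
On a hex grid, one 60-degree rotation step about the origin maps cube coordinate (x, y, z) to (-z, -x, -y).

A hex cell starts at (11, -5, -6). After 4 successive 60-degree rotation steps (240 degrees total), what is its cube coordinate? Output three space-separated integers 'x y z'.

Start: (11, -5, -6)
Step 1: (11, -5, -6) -> (-(-6), -(11), -(-5)) = (6, -11, 5)
Step 2: (6, -11, 5) -> (-(5), -(6), -(-11)) = (-5, -6, 11)
Step 3: (-5, -6, 11) -> (-(11), -(-5), -(-6)) = (-11, 5, 6)
Step 4: (-11, 5, 6) -> (-(6), -(-11), -(5)) = (-6, 11, -5)

Answer: -6 11 -5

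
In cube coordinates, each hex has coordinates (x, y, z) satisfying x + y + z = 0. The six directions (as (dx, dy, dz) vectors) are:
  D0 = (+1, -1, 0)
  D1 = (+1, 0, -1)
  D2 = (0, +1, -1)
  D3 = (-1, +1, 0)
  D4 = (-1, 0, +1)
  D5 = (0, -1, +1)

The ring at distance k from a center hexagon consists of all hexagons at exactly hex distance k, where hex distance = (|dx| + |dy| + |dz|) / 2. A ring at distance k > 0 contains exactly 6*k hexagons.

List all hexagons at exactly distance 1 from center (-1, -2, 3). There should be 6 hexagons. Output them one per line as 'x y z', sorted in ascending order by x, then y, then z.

Walk ring at distance 1 from (-1, -2, 3):
Start at center + D4*1 = (-2, -2, 4)
  hex 0: (-2, -2, 4)
  hex 1: (-1, -3, 4)
  hex 2: (0, -3, 3)
  hex 3: (0, -2, 2)
  hex 4: (-1, -1, 2)
  hex 5: (-2, -1, 3)
Sorted: 6 hexes.

Answer: -2 -2 4
-2 -1 3
-1 -3 4
-1 -1 2
0 -3 3
0 -2 2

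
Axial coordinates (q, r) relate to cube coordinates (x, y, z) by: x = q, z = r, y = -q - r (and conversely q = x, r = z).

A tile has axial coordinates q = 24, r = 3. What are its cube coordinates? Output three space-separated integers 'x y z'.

Answer: 24 -27 3

Derivation:
x = q = 24
z = r = 3
y = -x - z = -(24) - (3) = -27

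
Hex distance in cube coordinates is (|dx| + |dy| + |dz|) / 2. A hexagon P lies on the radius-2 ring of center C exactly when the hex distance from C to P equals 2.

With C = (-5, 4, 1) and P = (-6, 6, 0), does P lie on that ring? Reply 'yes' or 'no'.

|px - cx| = |-6 - (-5)| = 1
|py - cy| = |6 - 4| = 2
|pz - cz| = |0 - 1| = 1
distance = (1+2+1)/2 = 4/2 = 2
radius = 2; distance == radius -> yes

Answer: yes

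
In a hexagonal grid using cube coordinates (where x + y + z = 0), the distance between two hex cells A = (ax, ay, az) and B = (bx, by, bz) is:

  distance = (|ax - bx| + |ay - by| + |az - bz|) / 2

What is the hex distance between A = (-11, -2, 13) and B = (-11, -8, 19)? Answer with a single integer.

Answer: 6

Derivation:
|ax - bx| = |-11 - (-11)| = 0
|ay - by| = |-2 - (-8)| = 6
|az - bz| = |13 - 19| = 6
distance = (0 + 6 + 6) / 2 = 12 / 2 = 6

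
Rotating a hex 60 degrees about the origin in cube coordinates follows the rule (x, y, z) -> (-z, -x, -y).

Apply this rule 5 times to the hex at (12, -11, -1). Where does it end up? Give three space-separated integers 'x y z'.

Start: (12, -11, -1)
Step 1: (12, -11, -1) -> (-(-1), -(12), -(-11)) = (1, -12, 11)
Step 2: (1, -12, 11) -> (-(11), -(1), -(-12)) = (-11, -1, 12)
Step 3: (-11, -1, 12) -> (-(12), -(-11), -(-1)) = (-12, 11, 1)
Step 4: (-12, 11, 1) -> (-(1), -(-12), -(11)) = (-1, 12, -11)
Step 5: (-1, 12, -11) -> (-(-11), -(-1), -(12)) = (11, 1, -12)

Answer: 11 1 -12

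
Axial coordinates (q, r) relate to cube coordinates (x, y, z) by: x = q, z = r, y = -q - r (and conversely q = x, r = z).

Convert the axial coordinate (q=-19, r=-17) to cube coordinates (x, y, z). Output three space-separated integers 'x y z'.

Answer: -19 36 -17

Derivation:
x = q = -19
z = r = -17
y = -x - z = -(-19) - (-17) = 36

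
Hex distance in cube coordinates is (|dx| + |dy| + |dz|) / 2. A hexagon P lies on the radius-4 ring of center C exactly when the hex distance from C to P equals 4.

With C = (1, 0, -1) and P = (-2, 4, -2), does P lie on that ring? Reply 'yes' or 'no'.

|px - cx| = |-2 - 1| = 3
|py - cy| = |4 - 0| = 4
|pz - cz| = |-2 - (-1)| = 1
distance = (3+4+1)/2 = 8/2 = 4
radius = 4; distance == radius -> yes

Answer: yes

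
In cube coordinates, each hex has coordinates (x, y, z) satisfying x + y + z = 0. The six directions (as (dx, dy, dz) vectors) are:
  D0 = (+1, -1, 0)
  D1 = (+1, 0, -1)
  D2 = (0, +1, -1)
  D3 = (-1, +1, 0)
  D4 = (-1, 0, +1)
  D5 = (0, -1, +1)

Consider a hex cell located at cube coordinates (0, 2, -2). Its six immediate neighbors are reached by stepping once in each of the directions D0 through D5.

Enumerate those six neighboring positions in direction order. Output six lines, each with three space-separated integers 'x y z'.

Answer: 1 1 -2
1 2 -3
0 3 -3
-1 3 -2
-1 2 -1
0 1 -1

Derivation:
Center: (0, 2, -2). Add each direction:
  D0: (0, 2, -2) + (1, -1, 0) = (1, 1, -2)
  D1: (0, 2, -2) + (1, 0, -1) = (1, 2, -3)
  D2: (0, 2, -2) + (0, 1, -1) = (0, 3, -3)
  D3: (0, 2, -2) + (-1, 1, 0) = (-1, 3, -2)
  D4: (0, 2, -2) + (-1, 0, 1) = (-1, 2, -1)
  D5: (0, 2, -2) + (0, -1, 1) = (0, 1, -1)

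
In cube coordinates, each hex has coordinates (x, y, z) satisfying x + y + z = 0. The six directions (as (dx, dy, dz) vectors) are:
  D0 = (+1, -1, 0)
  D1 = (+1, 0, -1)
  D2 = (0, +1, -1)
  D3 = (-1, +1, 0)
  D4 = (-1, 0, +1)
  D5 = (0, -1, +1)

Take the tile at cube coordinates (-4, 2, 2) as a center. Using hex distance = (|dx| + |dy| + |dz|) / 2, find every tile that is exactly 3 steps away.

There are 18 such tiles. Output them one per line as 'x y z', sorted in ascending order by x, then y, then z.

Answer: -7 2 5
-7 3 4
-7 4 3
-7 5 2
-6 1 5
-6 5 1
-5 0 5
-5 5 0
-4 -1 5
-4 5 -1
-3 -1 4
-3 4 -1
-2 -1 3
-2 3 -1
-1 -1 2
-1 0 1
-1 1 0
-1 2 -1

Derivation:
Walk ring at distance 3 from (-4, 2, 2):
Start at center + D4*3 = (-7, 2, 5)
  hex 0: (-7, 2, 5)
  hex 1: (-6, 1, 5)
  hex 2: (-5, 0, 5)
  hex 3: (-4, -1, 5)
  hex 4: (-3, -1, 4)
  hex 5: (-2, -1, 3)
  hex 6: (-1, -1, 2)
  hex 7: (-1, 0, 1)
  hex 8: (-1, 1, 0)
  hex 9: (-1, 2, -1)
  hex 10: (-2, 3, -1)
  hex 11: (-3, 4, -1)
  hex 12: (-4, 5, -1)
  hex 13: (-5, 5, 0)
  hex 14: (-6, 5, 1)
  hex 15: (-7, 5, 2)
  hex 16: (-7, 4, 3)
  hex 17: (-7, 3, 4)
Sorted: 18 hexes.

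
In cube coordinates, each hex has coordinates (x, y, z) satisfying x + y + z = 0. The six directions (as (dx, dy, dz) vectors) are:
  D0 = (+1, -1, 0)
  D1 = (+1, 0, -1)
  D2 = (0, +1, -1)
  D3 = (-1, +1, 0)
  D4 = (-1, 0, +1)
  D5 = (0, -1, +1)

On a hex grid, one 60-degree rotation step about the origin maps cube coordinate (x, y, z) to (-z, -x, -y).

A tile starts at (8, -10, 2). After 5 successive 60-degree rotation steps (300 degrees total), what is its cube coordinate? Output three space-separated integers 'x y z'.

Answer: 10 -2 -8

Derivation:
Start: (8, -10, 2)
Step 1: (8, -10, 2) -> (-(2), -(8), -(-10)) = (-2, -8, 10)
Step 2: (-2, -8, 10) -> (-(10), -(-2), -(-8)) = (-10, 2, 8)
Step 3: (-10, 2, 8) -> (-(8), -(-10), -(2)) = (-8, 10, -2)
Step 4: (-8, 10, -2) -> (-(-2), -(-8), -(10)) = (2, 8, -10)
Step 5: (2, 8, -10) -> (-(-10), -(2), -(8)) = (10, -2, -8)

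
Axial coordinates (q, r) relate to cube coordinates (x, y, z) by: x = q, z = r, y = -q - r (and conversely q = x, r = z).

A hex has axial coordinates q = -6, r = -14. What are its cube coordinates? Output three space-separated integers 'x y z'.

x = q = -6
z = r = -14
y = -x - z = -(-6) - (-14) = 20

Answer: -6 20 -14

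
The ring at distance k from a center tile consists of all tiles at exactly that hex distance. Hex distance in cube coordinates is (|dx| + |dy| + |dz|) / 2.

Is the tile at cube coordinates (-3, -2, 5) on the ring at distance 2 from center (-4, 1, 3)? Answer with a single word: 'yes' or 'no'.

Answer: no

Derivation:
|px - cx| = |-3 - (-4)| = 1
|py - cy| = |-2 - 1| = 3
|pz - cz| = |5 - 3| = 2
distance = (1+3+2)/2 = 6/2 = 3
radius = 2; distance != radius -> no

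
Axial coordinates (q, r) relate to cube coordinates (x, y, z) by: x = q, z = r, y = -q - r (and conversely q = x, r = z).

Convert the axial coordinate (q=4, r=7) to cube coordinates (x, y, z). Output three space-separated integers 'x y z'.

x = q = 4
z = r = 7
y = -x - z = -(4) - (7) = -11

Answer: 4 -11 7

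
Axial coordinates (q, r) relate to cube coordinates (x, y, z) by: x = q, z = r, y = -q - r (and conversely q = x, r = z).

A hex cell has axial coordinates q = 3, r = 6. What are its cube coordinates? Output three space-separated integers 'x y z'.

Answer: 3 -9 6

Derivation:
x = q = 3
z = r = 6
y = -x - z = -(3) - (6) = -9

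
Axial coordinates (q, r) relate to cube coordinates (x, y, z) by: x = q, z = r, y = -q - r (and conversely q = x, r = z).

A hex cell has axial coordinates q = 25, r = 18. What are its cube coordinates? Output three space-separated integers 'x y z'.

Answer: 25 -43 18

Derivation:
x = q = 25
z = r = 18
y = -x - z = -(25) - (18) = -43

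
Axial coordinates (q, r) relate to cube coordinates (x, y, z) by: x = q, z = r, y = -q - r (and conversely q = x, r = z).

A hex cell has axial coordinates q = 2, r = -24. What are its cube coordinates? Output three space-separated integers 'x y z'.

Answer: 2 22 -24

Derivation:
x = q = 2
z = r = -24
y = -x - z = -(2) - (-24) = 22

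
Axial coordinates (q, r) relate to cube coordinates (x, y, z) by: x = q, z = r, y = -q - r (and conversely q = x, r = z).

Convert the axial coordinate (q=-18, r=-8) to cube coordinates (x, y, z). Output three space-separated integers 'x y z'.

Answer: -18 26 -8

Derivation:
x = q = -18
z = r = -8
y = -x - z = -(-18) - (-8) = 26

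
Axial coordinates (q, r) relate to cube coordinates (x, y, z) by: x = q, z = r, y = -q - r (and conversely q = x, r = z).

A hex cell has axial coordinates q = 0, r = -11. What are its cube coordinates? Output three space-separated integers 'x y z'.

x = q = 0
z = r = -11
y = -x - z = -(0) - (-11) = 11

Answer: 0 11 -11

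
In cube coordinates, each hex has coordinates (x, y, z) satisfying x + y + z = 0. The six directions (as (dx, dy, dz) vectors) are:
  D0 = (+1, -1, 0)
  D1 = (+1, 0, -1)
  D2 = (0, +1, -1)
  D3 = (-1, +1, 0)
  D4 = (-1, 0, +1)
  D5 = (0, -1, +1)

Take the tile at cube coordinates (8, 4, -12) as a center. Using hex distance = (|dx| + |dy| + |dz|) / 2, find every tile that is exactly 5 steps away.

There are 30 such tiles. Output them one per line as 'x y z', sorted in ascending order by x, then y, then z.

Walk ring at distance 5 from (8, 4, -12):
Start at center + D4*5 = (3, 4, -7)
  hex 0: (3, 4, -7)
  hex 1: (4, 3, -7)
  hex 2: (5, 2, -7)
  hex 3: (6, 1, -7)
  hex 4: (7, 0, -7)
  hex 5: (8, -1, -7)
  hex 6: (9, -1, -8)
  hex 7: (10, -1, -9)
  hex 8: (11, -1, -10)
  hex 9: (12, -1, -11)
  hex 10: (13, -1, -12)
  hex 11: (13, 0, -13)
  hex 12: (13, 1, -14)
  hex 13: (13, 2, -15)
  hex 14: (13, 3, -16)
  hex 15: (13, 4, -17)
  hex 16: (12, 5, -17)
  hex 17: (11, 6, -17)
  hex 18: (10, 7, -17)
  hex 19: (9, 8, -17)
  hex 20: (8, 9, -17)
  hex 21: (7, 9, -16)
  hex 22: (6, 9, -15)
  hex 23: (5, 9, -14)
  hex 24: (4, 9, -13)
  hex 25: (3, 9, -12)
  hex 26: (3, 8, -11)
  hex 27: (3, 7, -10)
  hex 28: (3, 6, -9)
  hex 29: (3, 5, -8)
Sorted: 30 hexes.

Answer: 3 4 -7
3 5 -8
3 6 -9
3 7 -10
3 8 -11
3 9 -12
4 3 -7
4 9 -13
5 2 -7
5 9 -14
6 1 -7
6 9 -15
7 0 -7
7 9 -16
8 -1 -7
8 9 -17
9 -1 -8
9 8 -17
10 -1 -9
10 7 -17
11 -1 -10
11 6 -17
12 -1 -11
12 5 -17
13 -1 -12
13 0 -13
13 1 -14
13 2 -15
13 3 -16
13 4 -17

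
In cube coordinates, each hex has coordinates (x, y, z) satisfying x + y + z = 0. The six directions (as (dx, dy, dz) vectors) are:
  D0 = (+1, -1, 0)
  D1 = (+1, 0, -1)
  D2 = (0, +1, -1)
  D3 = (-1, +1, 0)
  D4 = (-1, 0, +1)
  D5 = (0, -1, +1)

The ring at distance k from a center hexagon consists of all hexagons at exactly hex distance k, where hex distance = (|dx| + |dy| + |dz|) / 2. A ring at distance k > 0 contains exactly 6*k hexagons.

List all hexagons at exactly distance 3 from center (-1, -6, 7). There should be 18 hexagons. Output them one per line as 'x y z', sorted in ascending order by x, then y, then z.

Answer: -4 -6 10
-4 -5 9
-4 -4 8
-4 -3 7
-3 -7 10
-3 -3 6
-2 -8 10
-2 -3 5
-1 -9 10
-1 -3 4
0 -9 9
0 -4 4
1 -9 8
1 -5 4
2 -9 7
2 -8 6
2 -7 5
2 -6 4

Derivation:
Walk ring at distance 3 from (-1, -6, 7):
Start at center + D4*3 = (-4, -6, 10)
  hex 0: (-4, -6, 10)
  hex 1: (-3, -7, 10)
  hex 2: (-2, -8, 10)
  hex 3: (-1, -9, 10)
  hex 4: (0, -9, 9)
  hex 5: (1, -9, 8)
  hex 6: (2, -9, 7)
  hex 7: (2, -8, 6)
  hex 8: (2, -7, 5)
  hex 9: (2, -6, 4)
  hex 10: (1, -5, 4)
  hex 11: (0, -4, 4)
  hex 12: (-1, -3, 4)
  hex 13: (-2, -3, 5)
  hex 14: (-3, -3, 6)
  hex 15: (-4, -3, 7)
  hex 16: (-4, -4, 8)
  hex 17: (-4, -5, 9)
Sorted: 18 hexes.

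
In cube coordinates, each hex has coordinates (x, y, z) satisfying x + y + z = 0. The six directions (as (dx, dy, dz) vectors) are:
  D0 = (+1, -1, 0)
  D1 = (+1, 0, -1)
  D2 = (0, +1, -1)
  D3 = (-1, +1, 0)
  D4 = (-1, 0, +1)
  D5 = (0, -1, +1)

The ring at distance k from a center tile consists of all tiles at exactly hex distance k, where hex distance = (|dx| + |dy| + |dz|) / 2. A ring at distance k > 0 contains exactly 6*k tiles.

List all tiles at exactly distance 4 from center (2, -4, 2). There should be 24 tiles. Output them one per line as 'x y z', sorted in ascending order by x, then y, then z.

Walk ring at distance 4 from (2, -4, 2):
Start at center + D4*4 = (-2, -4, 6)
  hex 0: (-2, -4, 6)
  hex 1: (-1, -5, 6)
  hex 2: (0, -6, 6)
  hex 3: (1, -7, 6)
  hex 4: (2, -8, 6)
  hex 5: (3, -8, 5)
  hex 6: (4, -8, 4)
  hex 7: (5, -8, 3)
  hex 8: (6, -8, 2)
  hex 9: (6, -7, 1)
  hex 10: (6, -6, 0)
  hex 11: (6, -5, -1)
  hex 12: (6, -4, -2)
  hex 13: (5, -3, -2)
  hex 14: (4, -2, -2)
  hex 15: (3, -1, -2)
  hex 16: (2, 0, -2)
  hex 17: (1, 0, -1)
  hex 18: (0, 0, 0)
  hex 19: (-1, 0, 1)
  hex 20: (-2, 0, 2)
  hex 21: (-2, -1, 3)
  hex 22: (-2, -2, 4)
  hex 23: (-2, -3, 5)
Sorted: 24 hexes.

Answer: -2 -4 6
-2 -3 5
-2 -2 4
-2 -1 3
-2 0 2
-1 -5 6
-1 0 1
0 -6 6
0 0 0
1 -7 6
1 0 -1
2 -8 6
2 0 -2
3 -8 5
3 -1 -2
4 -8 4
4 -2 -2
5 -8 3
5 -3 -2
6 -8 2
6 -7 1
6 -6 0
6 -5 -1
6 -4 -2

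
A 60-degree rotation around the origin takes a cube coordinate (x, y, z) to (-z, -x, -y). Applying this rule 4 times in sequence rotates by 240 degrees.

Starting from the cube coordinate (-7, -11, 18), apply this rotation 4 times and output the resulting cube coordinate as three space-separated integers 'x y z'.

Answer: 18 -7 -11

Derivation:
Start: (-7, -11, 18)
Step 1: (-7, -11, 18) -> (-(18), -(-7), -(-11)) = (-18, 7, 11)
Step 2: (-18, 7, 11) -> (-(11), -(-18), -(7)) = (-11, 18, -7)
Step 3: (-11, 18, -7) -> (-(-7), -(-11), -(18)) = (7, 11, -18)
Step 4: (7, 11, -18) -> (-(-18), -(7), -(11)) = (18, -7, -11)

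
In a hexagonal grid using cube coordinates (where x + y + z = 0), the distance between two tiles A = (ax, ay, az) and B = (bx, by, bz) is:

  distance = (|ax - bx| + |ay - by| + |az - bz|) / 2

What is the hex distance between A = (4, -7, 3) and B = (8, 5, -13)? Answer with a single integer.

|ax - bx| = |4 - 8| = 4
|ay - by| = |-7 - 5| = 12
|az - bz| = |3 - (-13)| = 16
distance = (4 + 12 + 16) / 2 = 32 / 2 = 16

Answer: 16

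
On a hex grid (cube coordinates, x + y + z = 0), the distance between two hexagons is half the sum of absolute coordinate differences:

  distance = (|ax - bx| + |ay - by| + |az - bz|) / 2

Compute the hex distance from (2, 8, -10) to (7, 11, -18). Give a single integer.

|ax - bx| = |2 - 7| = 5
|ay - by| = |8 - 11| = 3
|az - bz| = |-10 - (-18)| = 8
distance = (5 + 3 + 8) / 2 = 16 / 2 = 8

Answer: 8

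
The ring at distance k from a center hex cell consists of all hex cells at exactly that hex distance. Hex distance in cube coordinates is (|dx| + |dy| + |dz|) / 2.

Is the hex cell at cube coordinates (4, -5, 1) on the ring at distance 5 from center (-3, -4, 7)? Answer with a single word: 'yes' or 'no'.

|px - cx| = |4 - (-3)| = 7
|py - cy| = |-5 - (-4)| = 1
|pz - cz| = |1 - 7| = 6
distance = (7+1+6)/2 = 14/2 = 7
radius = 5; distance != radius -> no

Answer: no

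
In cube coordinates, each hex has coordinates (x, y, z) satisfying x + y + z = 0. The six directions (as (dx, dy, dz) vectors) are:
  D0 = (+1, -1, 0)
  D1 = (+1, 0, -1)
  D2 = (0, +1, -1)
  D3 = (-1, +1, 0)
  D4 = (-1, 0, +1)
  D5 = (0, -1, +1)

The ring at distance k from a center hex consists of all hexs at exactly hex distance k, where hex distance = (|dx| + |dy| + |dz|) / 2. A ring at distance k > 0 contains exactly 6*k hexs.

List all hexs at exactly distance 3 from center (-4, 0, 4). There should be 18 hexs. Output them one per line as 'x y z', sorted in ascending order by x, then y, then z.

Answer: -7 0 7
-7 1 6
-7 2 5
-7 3 4
-6 -1 7
-6 3 3
-5 -2 7
-5 3 2
-4 -3 7
-4 3 1
-3 -3 6
-3 2 1
-2 -3 5
-2 1 1
-1 -3 4
-1 -2 3
-1 -1 2
-1 0 1

Derivation:
Walk ring at distance 3 from (-4, 0, 4):
Start at center + D4*3 = (-7, 0, 7)
  hex 0: (-7, 0, 7)
  hex 1: (-6, -1, 7)
  hex 2: (-5, -2, 7)
  hex 3: (-4, -3, 7)
  hex 4: (-3, -3, 6)
  hex 5: (-2, -3, 5)
  hex 6: (-1, -3, 4)
  hex 7: (-1, -2, 3)
  hex 8: (-1, -1, 2)
  hex 9: (-1, 0, 1)
  hex 10: (-2, 1, 1)
  hex 11: (-3, 2, 1)
  hex 12: (-4, 3, 1)
  hex 13: (-5, 3, 2)
  hex 14: (-6, 3, 3)
  hex 15: (-7, 3, 4)
  hex 16: (-7, 2, 5)
  hex 17: (-7, 1, 6)
Sorted: 18 hexes.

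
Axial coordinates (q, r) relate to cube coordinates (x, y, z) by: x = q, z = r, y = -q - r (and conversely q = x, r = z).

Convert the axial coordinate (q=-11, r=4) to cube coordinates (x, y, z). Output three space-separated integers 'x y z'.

Answer: -11 7 4

Derivation:
x = q = -11
z = r = 4
y = -x - z = -(-11) - (4) = 7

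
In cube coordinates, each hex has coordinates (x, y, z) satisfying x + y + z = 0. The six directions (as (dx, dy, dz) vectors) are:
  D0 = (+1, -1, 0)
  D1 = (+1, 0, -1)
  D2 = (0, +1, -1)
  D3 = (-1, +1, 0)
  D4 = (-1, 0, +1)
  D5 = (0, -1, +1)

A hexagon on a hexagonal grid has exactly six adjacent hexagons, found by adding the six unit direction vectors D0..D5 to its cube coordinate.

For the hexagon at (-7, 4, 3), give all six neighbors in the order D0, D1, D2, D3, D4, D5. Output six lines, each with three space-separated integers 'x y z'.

Answer: -6 3 3
-6 4 2
-7 5 2
-8 5 3
-8 4 4
-7 3 4

Derivation:
Center: (-7, 4, 3). Add each direction:
  D0: (-7, 4, 3) + (1, -1, 0) = (-6, 3, 3)
  D1: (-7, 4, 3) + (1, 0, -1) = (-6, 4, 2)
  D2: (-7, 4, 3) + (0, 1, -1) = (-7, 5, 2)
  D3: (-7, 4, 3) + (-1, 1, 0) = (-8, 5, 3)
  D4: (-7, 4, 3) + (-1, 0, 1) = (-8, 4, 4)
  D5: (-7, 4, 3) + (0, -1, 1) = (-7, 3, 4)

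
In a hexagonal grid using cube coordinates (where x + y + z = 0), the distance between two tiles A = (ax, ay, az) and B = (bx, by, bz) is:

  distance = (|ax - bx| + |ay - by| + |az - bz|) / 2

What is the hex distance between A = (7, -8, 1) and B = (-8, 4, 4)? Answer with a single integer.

Answer: 15

Derivation:
|ax - bx| = |7 - (-8)| = 15
|ay - by| = |-8 - 4| = 12
|az - bz| = |1 - 4| = 3
distance = (15 + 12 + 3) / 2 = 30 / 2 = 15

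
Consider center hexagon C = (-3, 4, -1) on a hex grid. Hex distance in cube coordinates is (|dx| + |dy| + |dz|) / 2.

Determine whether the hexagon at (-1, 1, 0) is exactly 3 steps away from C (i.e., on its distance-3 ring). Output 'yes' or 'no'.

|px - cx| = |-1 - (-3)| = 2
|py - cy| = |1 - 4| = 3
|pz - cz| = |0 - (-1)| = 1
distance = (2+3+1)/2 = 6/2 = 3
radius = 3; distance == radius -> yes

Answer: yes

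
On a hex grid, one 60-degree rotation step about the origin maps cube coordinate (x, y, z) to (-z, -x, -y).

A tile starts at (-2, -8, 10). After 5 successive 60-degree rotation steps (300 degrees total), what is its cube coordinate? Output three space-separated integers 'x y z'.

Start: (-2, -8, 10)
Step 1: (-2, -8, 10) -> (-(10), -(-2), -(-8)) = (-10, 2, 8)
Step 2: (-10, 2, 8) -> (-(8), -(-10), -(2)) = (-8, 10, -2)
Step 3: (-8, 10, -2) -> (-(-2), -(-8), -(10)) = (2, 8, -10)
Step 4: (2, 8, -10) -> (-(-10), -(2), -(8)) = (10, -2, -8)
Step 5: (10, -2, -8) -> (-(-8), -(10), -(-2)) = (8, -10, 2)

Answer: 8 -10 2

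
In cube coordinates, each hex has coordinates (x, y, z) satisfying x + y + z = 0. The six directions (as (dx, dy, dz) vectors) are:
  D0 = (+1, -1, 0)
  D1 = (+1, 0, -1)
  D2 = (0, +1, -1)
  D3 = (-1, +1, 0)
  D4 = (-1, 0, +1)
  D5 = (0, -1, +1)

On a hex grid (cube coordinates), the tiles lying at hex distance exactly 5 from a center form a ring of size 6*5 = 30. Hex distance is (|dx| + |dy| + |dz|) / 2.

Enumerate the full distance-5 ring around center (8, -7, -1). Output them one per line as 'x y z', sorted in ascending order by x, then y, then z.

Walk ring at distance 5 from (8, -7, -1):
Start at center + D4*5 = (3, -7, 4)
  hex 0: (3, -7, 4)
  hex 1: (4, -8, 4)
  hex 2: (5, -9, 4)
  hex 3: (6, -10, 4)
  hex 4: (7, -11, 4)
  hex 5: (8, -12, 4)
  hex 6: (9, -12, 3)
  hex 7: (10, -12, 2)
  hex 8: (11, -12, 1)
  hex 9: (12, -12, 0)
  hex 10: (13, -12, -1)
  hex 11: (13, -11, -2)
  hex 12: (13, -10, -3)
  hex 13: (13, -9, -4)
  hex 14: (13, -8, -5)
  hex 15: (13, -7, -6)
  hex 16: (12, -6, -6)
  hex 17: (11, -5, -6)
  hex 18: (10, -4, -6)
  hex 19: (9, -3, -6)
  hex 20: (8, -2, -6)
  hex 21: (7, -2, -5)
  hex 22: (6, -2, -4)
  hex 23: (5, -2, -3)
  hex 24: (4, -2, -2)
  hex 25: (3, -2, -1)
  hex 26: (3, -3, 0)
  hex 27: (3, -4, 1)
  hex 28: (3, -5, 2)
  hex 29: (3, -6, 3)
Sorted: 30 hexes.

Answer: 3 -7 4
3 -6 3
3 -5 2
3 -4 1
3 -3 0
3 -2 -1
4 -8 4
4 -2 -2
5 -9 4
5 -2 -3
6 -10 4
6 -2 -4
7 -11 4
7 -2 -5
8 -12 4
8 -2 -6
9 -12 3
9 -3 -6
10 -12 2
10 -4 -6
11 -12 1
11 -5 -6
12 -12 0
12 -6 -6
13 -12 -1
13 -11 -2
13 -10 -3
13 -9 -4
13 -8 -5
13 -7 -6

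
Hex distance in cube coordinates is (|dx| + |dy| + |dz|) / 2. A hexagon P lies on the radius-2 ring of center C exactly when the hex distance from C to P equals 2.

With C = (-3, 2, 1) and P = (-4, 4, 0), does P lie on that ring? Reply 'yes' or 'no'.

|px - cx| = |-4 - (-3)| = 1
|py - cy| = |4 - 2| = 2
|pz - cz| = |0 - 1| = 1
distance = (1+2+1)/2 = 4/2 = 2
radius = 2; distance == radius -> yes

Answer: yes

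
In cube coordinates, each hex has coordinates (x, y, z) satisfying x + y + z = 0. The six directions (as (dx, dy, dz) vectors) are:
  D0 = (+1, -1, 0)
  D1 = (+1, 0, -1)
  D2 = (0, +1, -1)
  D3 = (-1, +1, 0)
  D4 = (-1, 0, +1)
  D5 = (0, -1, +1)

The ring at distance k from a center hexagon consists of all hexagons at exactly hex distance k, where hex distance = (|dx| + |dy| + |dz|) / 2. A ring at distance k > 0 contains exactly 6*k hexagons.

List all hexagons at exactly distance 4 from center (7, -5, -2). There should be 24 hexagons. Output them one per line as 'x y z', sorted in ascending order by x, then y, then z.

Answer: 3 -5 2
3 -4 1
3 -3 0
3 -2 -1
3 -1 -2
4 -6 2
4 -1 -3
5 -7 2
5 -1 -4
6 -8 2
6 -1 -5
7 -9 2
7 -1 -6
8 -9 1
8 -2 -6
9 -9 0
9 -3 -6
10 -9 -1
10 -4 -6
11 -9 -2
11 -8 -3
11 -7 -4
11 -6 -5
11 -5 -6

Derivation:
Walk ring at distance 4 from (7, -5, -2):
Start at center + D4*4 = (3, -5, 2)
  hex 0: (3, -5, 2)
  hex 1: (4, -6, 2)
  hex 2: (5, -7, 2)
  hex 3: (6, -8, 2)
  hex 4: (7, -9, 2)
  hex 5: (8, -9, 1)
  hex 6: (9, -9, 0)
  hex 7: (10, -9, -1)
  hex 8: (11, -9, -2)
  hex 9: (11, -8, -3)
  hex 10: (11, -7, -4)
  hex 11: (11, -6, -5)
  hex 12: (11, -5, -6)
  hex 13: (10, -4, -6)
  hex 14: (9, -3, -6)
  hex 15: (8, -2, -6)
  hex 16: (7, -1, -6)
  hex 17: (6, -1, -5)
  hex 18: (5, -1, -4)
  hex 19: (4, -1, -3)
  hex 20: (3, -1, -2)
  hex 21: (3, -2, -1)
  hex 22: (3, -3, 0)
  hex 23: (3, -4, 1)
Sorted: 24 hexes.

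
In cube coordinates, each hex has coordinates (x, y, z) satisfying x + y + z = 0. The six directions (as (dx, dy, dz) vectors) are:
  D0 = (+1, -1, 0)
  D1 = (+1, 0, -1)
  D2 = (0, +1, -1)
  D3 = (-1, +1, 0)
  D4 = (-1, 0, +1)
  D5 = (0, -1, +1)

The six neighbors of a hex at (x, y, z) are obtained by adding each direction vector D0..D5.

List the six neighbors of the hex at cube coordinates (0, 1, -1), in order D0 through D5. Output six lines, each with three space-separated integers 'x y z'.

Center: (0, 1, -1). Add each direction:
  D0: (0, 1, -1) + (1, -1, 0) = (1, 0, -1)
  D1: (0, 1, -1) + (1, 0, -1) = (1, 1, -2)
  D2: (0, 1, -1) + (0, 1, -1) = (0, 2, -2)
  D3: (0, 1, -1) + (-1, 1, 0) = (-1, 2, -1)
  D4: (0, 1, -1) + (-1, 0, 1) = (-1, 1, 0)
  D5: (0, 1, -1) + (0, -1, 1) = (0, 0, 0)

Answer: 1 0 -1
1 1 -2
0 2 -2
-1 2 -1
-1 1 0
0 0 0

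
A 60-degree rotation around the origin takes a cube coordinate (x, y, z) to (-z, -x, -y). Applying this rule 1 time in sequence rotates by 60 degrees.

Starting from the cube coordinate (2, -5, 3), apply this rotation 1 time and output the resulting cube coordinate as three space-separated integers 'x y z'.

Answer: -3 -2 5

Derivation:
Start: (2, -5, 3)
Step 1: (2, -5, 3) -> (-(3), -(2), -(-5)) = (-3, -2, 5)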